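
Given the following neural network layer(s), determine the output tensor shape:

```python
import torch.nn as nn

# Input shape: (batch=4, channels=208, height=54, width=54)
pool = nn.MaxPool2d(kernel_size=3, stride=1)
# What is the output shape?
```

Input: (4, 208, 54, 54) -> Output: (4, 208, 52, 52)

Answer: (4, 208, 52, 52)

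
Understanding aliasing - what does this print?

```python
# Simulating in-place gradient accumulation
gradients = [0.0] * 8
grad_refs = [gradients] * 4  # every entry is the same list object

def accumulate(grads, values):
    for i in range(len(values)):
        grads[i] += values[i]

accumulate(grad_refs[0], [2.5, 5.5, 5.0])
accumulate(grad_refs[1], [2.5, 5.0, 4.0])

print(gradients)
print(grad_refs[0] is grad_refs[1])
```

Key concept: gradient accumulation aliasing.
Step by step:
`gradients = [0.0] * 8` → gradients = [0.0, 0.0, 0.0, 0.0, 0.0, 0.0, 0.0, 0.0]
`grad_refs = [gradients] * 4` → grad_refs = [[0.0, 0.0, 0.0, 0.0, 0.0, 0.0, 0.0, 0.0], [0.0, 0.0, 0.0, 0.0, 0.0, 0.0, 0.0, 0.0], [0.0, 0.0, 0.0, 0.0, 0.0, 0.0, 0.0, 0.0], [0.0, 0.0, 0.0, 0.0, 0.0, 0.0, 0.0, 0.0]]
`accumulate(grad_refs[0], [2.5, 5.5, 5.0])` → gradients = [2.5, 5.5, 5.0, 0.0, 0.0, 0.0, 0.0, 0.0]; grad_refs = [[2.5, 5.5, 5.0, 0.0, 0.0, 0.0, 0.0, 0.0], [2.5, 5.5, 5.0, 0.0, 0.0, 0.0, 0.0, 0.0], [2.5, 5.5, 5.0, 0.0, 0.0, 0.0, 0.0, 0.0], [2.5, 5.5, 5.0, 0.0, 0.0, 0.0, 0.0, 0.0]]
`accumulate(grad_refs[1], [2.5, 5.0, 4.0])` → gradients = [5.0, 10.5, 9.0, 0.0, 0.0, 0.0, 0.0, 0.0]; grad_refs = [[5.0, 10.5, 9.0, 0.0, 0.0, 0.0, 0.0, 0.0], [5.0, 10.5, 9.0, 0.0, 0.0, 0.0, 0.0, 0.0], [5.0, 10.5, 9.0, 0.0, 0.0, 0.0, 0.0, 0.0], [5.0, 10.5, 9.0, 0.0, 0.0, 0.0, 0.0, 0.0]]
`print(gradients)` → prints [5.0, 10.5, 9.0, 0.0, 0.0, 0.0, 0.0, 0.0]
`print(grad_refs[0] is grad_refs[1])` → prints True

Answer:
[5.0, 10.5, 9.0, 0.0, 0.0, 0.0, 0.0, 0.0]
True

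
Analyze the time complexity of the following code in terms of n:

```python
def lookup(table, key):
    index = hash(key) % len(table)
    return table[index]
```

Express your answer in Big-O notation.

This is Hash table lookup (average case). Time complexity: O(1).

Answer: O(1)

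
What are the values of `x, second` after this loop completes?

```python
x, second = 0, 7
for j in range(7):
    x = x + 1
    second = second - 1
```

x goes 0→7, second goes 7→0
`x, second` takes the values: (0, 7) → (1, 7) → (1, 6) → (2, 6) → (2, 5) → (3, 5) → (3, 4) → (4, 4) → (4, 3) → (5, 3) → (5, 2) → (6, 2) → (6, 1) → (7, 1) → (7, 0)

Answer: 7, 0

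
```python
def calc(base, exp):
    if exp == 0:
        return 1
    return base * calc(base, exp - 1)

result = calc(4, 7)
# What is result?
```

calc(4, 7) = 4 * 4 * 4 * 4 * 4 * 4 * 4 = 16384

Answer: 16384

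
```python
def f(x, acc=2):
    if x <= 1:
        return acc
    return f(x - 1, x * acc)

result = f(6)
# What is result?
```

Accumulator trace (n, acc): (6, 2) -> (5, 12) -> (4, 60) -> (3, 240) -> (2, 720) -> (1, 1440) -> return 1440

Answer: 1440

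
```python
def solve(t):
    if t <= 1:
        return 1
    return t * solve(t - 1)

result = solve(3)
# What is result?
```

solve(3) = 3 * 2 * 1 = 6

Answer: 6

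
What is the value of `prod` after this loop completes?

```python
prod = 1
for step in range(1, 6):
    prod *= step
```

5! = 120
`prod` takes the values: 1 → 2 → 6 → 24 → 120

Answer: 120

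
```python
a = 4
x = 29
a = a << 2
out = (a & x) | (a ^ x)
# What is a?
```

Trace:
`a = 4` → a = 4
`x = 29` → x = 29
`a = a << 2` → a = 16
`out = (a & x) | (a ^ x)` → out = 29
So a = 16

Answer: 16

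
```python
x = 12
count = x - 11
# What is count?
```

Trace:
`x = 12` → x = 12
`count = x - 11` → count = 1
So count = 1

Answer: 1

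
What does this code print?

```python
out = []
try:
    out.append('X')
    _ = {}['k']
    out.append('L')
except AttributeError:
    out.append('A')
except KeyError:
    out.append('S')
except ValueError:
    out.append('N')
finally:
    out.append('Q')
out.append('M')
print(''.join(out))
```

Execution trace: 'X' (try body) → 'S' (except KeyError) → 'Q' (finally) → 'M' (after the try/except). Output: XSQM

Answer: XSQM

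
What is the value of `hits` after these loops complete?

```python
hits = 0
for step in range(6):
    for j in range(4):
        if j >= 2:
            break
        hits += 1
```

Inner breaks at 2, outer runs 6 times
`hits` takes the values: 0 → 1 → 2 → 3 → 4 → 5 → 6 → 7 → 8 → 9 → 10 → 11 → 12

Answer: 12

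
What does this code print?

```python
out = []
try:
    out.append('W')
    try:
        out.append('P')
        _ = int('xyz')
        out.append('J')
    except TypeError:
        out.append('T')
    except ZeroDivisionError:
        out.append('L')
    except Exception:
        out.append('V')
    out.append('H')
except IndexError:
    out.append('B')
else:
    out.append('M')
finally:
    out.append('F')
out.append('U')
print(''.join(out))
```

Execution trace: 'W' (try body) → 'P' (inner try body) → 'V' (inner except Exception) → 'H' (try body, no exception) → 'M' (else) → 'F' (finally) → 'U' (after the try/except). Output: WPVHMFU

Answer: WPVHMFU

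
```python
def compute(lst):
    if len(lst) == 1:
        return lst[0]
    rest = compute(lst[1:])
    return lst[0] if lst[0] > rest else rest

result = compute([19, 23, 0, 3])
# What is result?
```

Recursive max over [19, 23, 0, 3] = 23

Answer: 23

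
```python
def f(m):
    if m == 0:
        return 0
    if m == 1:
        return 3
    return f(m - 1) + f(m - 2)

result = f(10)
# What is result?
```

Build up from base cases: f(0)=0, f(1)=3, f(2)=3, f(3)=6, f(4)=9, f(5)=15, f(6)=24, ..., f(10)=165

Answer: 165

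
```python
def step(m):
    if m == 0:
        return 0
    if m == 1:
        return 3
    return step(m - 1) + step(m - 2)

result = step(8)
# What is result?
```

Build up from base cases: step(0)=0, step(1)=3, step(2)=3, step(3)=6, step(4)=9, step(5)=15, step(6)=24, ..., step(8)=63

Answer: 63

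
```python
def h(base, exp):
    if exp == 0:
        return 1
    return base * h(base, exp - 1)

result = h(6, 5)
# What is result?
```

h(6, 5) = 6 * 6 * 6 * 6 * 6 = 7776

Answer: 7776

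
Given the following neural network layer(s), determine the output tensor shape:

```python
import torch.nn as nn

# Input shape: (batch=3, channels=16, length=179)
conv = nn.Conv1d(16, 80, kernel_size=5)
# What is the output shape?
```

Input: (3, 16, 179) -> Output: (3, 80, 175)

Answer: (3, 80, 175)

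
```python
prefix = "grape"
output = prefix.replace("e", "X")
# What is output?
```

Trace:
`prefix = "grape"` → prefix = 'grape'
`output = prefix.replace("e", "X")` → output = 'grapX'
So output = 'grapX'

Answer: 'grapX'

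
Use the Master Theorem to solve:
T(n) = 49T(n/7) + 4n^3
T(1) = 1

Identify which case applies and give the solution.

a=49, b=7, f(n)=4n^3. log_7(49) = 2. Since c=3 > 2 and the regularity condition holds (49(n/7)^3 = (49/7^3)n^3 with 49/7^3 < 1), Case 3 applies: T(n) = Θ(f(n)) = O(n^3).

Answer: O(n^3) - Case 3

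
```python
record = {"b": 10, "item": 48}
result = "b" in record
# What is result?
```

Trace:
`record = {"b": 10, "item": 48}` → record = {'b': 10, 'item': 48}
`result = "b" in record` → result = True
So result = True

Answer: True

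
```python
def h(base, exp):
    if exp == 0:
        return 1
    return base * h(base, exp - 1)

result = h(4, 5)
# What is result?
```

h(4, 5) = 4 * 4 * 4 * 4 * 4 = 1024

Answer: 1024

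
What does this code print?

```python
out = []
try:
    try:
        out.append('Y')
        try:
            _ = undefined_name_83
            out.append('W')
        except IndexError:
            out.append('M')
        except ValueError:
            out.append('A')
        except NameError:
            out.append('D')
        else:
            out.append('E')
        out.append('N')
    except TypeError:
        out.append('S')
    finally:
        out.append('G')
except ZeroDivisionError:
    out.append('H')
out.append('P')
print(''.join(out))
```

Execution trace: 'Y' (try body) → 'D' (inner except NameError) → 'N' (try body, no exception) → 'G' (finally) → 'P' (after the try/except). Output: YDNGP

Answer: YDNGP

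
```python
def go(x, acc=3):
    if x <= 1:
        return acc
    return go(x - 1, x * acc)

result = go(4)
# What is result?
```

Accumulator trace (n, acc): (4, 3) -> (3, 12) -> (2, 36) -> (1, 72) -> return 72

Answer: 72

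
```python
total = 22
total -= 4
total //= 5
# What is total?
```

Trace:
`total = 22` → total = 22
`total -= 4` → total = 18
`total //= 5` → total = 3
So total = 3

Answer: 3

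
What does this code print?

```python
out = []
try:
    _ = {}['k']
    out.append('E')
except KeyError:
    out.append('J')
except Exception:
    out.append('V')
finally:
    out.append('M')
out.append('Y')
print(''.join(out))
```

Execution trace: 'J' (except KeyError) → 'M' (finally) → 'Y' (after the try/except). Output: JMY

Answer: JMY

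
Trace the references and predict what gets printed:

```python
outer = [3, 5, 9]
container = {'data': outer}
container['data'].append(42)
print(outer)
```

Key concept: dict holds reference to list.
Step by step:
`outer = [3, 5, 9]` → outer = [3, 5, 9]
`container = {'data': outer}` → container = {'data': [3, 5, 9]}
`container['data'].append(42)` → outer = [3, 5, 9, 42]; container = {'data': [3, 5, 9, 42]}
`print(outer)` → prints [3, 5, 9, 42]

Answer: [3, 5, 9, 42]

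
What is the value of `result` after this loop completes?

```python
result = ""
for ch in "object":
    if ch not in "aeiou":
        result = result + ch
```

Remove vowels from 'object'
`result` takes the values: "" → "b" → "bj" → "bjc" → "bjct"

Answer: "bjct"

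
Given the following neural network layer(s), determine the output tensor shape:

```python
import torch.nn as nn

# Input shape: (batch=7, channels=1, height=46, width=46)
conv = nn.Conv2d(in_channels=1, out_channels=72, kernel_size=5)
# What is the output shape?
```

Input: (7, 1, 46, 46) -> Output: (7, 72, 42, 42)

Answer: (7, 72, 42, 42)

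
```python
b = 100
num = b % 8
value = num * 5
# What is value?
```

Trace:
`b = 100` → b = 100
`num = b % 8` → num = 4
`value = num * 5` → value = 20
So value = 20

Answer: 20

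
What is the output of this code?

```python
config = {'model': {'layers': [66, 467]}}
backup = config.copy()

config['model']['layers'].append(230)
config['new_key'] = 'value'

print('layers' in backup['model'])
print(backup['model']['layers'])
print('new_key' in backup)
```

Key concept: shallow copy gotcha with nested dict.
Step by step:
`config = {'model': {'layers': [66, 467]}}` → config = {'model': {'layers': [66, 467]}}
`backup = config.copy()` → backup = {'model': {'layers': [66, 467]}}
`config['model']['layers'].append(230)` → config = {'model': {'layers': [66, 467, 230]}}; backup = {'model': {'layers': [66, 467, 230]}}
`config['new_key'] = 'value'` → config = {'model': {'layers': [66, 467, 230]}, 'new_key': 'value'}
`print('layers' in backup['model'])` → prints True
`print(backup['model']['layers'])` → prints [66, 467, 230]
`print('new_key' in backup)` → prints False

Answer:
True
[66, 467, 230]
False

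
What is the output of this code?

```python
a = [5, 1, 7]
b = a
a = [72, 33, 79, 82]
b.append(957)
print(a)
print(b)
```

Key concept: rebinding vs mutation: a is rebound to a new list, b still points at the original.
Step by step:
`a = [5, 1, 7]` → a = [5, 1, 7]
`b = a` → b = [5, 1, 7] (same object as a)
`a = [72, 33, 79, 82]` → a = [72, 33, 79, 82]
`b.append(957)` → b = [5, 1, 7, 957]
`print(a)` → prints [72, 33, 79, 82]
`print(b)` → prints [5, 1, 7, 957]

Answer:
[72, 33, 79, 82]
[5, 1, 7, 957]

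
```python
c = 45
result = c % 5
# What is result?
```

Trace:
`c = 45` → c = 45
`result = c % 5` → result = 0
So result = 0

Answer: 0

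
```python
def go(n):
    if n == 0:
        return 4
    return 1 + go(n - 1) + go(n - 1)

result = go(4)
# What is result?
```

go(n) = 1 + 2·go(n-1), go(0)=4. Closed form: (4+1)·2^4 - 1 = 79.

Answer: 79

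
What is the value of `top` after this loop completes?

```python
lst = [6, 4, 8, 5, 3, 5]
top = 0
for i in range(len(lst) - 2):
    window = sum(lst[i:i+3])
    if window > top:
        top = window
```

Max sum of 3-element window in [6, 4, 8, 5, 3, 5]
`top` takes the values: 0 → 18

Answer: 18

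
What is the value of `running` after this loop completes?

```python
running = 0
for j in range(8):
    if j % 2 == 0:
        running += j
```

Sum of even numbers 0 to 7
`running` takes the values: 0 → 2 → 6 → 12

Answer: 12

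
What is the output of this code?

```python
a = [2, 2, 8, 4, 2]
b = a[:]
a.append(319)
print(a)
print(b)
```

Key concept: slice [:] creates copy.
Step by step:
`a = [2, 2, 8, 4, 2]` → a = [2, 2, 8, 4, 2]
`b = a[:]` → b = [2, 2, 8, 4, 2]
`a.append(319)` → a = [2, 2, 8, 4, 2, 319]
`print(a)` → prints [2, 2, 8, 4, 2, 319]
`print(b)` → prints [2, 2, 8, 4, 2]

Answer:
[2, 2, 8, 4, 2, 319]
[2, 2, 8, 4, 2]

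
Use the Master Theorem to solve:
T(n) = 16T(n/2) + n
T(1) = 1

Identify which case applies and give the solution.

a=16, b=2, f(n)=n. log_2(16) = 4. Since c=1 < 4, Case 1 applies: T(n) = Θ(n^log_b(a)) = O(n^4).

Answer: O(n^4) - Case 1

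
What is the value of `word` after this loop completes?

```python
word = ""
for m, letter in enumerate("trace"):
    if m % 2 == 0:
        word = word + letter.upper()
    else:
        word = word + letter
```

Uppercase even positions in 'trace'
`word` takes the values: "" → "T" → "Tr" → "TrA" → "TrAc" → "TrAcE"

Answer: "TrAcE"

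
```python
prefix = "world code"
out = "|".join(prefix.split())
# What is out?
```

Trace:
`prefix = "world code"` → prefix = 'world code'
`out = "|".join(prefix.split())` → out = 'world|code'
So out = 'world|code'

Answer: 'world|code'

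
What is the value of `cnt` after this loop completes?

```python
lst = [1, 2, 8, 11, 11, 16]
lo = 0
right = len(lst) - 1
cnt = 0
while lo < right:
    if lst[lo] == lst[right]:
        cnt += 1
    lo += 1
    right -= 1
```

Count matching pairs from ends
`cnt` takes the values: 0

Answer: 0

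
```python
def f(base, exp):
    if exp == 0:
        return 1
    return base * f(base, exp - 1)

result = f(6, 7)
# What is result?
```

f(6, 7) = 6 * 6 * 6 * 6 * 6 * 6 * 6 = 279936

Answer: 279936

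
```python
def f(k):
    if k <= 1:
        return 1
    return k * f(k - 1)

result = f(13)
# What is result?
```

f(13) = 13 * 12 * 11 * 10 * 9 * 8 * 7 * 6 * 5 * 4 * 3 * 2 * 1 = 6227020800

Answer: 6227020800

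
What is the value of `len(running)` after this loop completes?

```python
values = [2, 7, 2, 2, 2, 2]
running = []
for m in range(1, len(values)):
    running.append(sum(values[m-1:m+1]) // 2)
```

Number of 2-element averages
`running` takes the values: [] → [4] → [4, 4] → [4, 4, 2] → [4, 4, 2, 2] → [4, 4, 2, 2, 2]
So `len(running)` = 5

Answer: 5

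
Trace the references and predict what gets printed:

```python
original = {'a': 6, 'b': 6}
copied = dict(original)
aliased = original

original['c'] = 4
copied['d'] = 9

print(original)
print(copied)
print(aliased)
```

Key concept: dict() creates copy, assignment creates alias.
Step by step:
`original = {'a': 6, 'b': 6}` → original = {'a': 6, 'b': 6}
`copied = dict(original)` → copied = {'a': 6, 'b': 6}
`aliased = original` → aliased = {'a': 6, 'b': 6} (same object as original)
`original['c'] = 4` → original = {'a': 6, 'b': 6, 'c': 4} (same object as aliased); aliased = {'a': 6, 'b': 6, 'c': 4} (same object as original)
`copied['d'] = 9` → copied = {'a': 6, 'b': 6, 'd': 9}
`print(original)` → prints {'a': 6, 'b': 6, 'c': 4}
`print(copied)` → prints {'a': 6, 'b': 6, 'd': 9}
`print(aliased)` → prints {'a': 6, 'b': 6, 'c': 4}

Answer:
{'a': 6, 'b': 6, 'c': 4}
{'a': 6, 'b': 6, 'd': 9}
{'a': 6, 'b': 6, 'c': 4}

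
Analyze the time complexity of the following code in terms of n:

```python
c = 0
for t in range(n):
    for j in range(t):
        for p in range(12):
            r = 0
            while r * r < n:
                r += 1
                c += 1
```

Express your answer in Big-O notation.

Each loop level contributes: n × n × 1 × √n. Multiplying the contributions gives O(n^2√n).

Answer: O(n^2√n)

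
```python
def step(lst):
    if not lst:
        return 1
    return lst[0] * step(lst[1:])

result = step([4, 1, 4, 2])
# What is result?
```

Product over [4, 1, 4, 2] = 4 * 1 * 4 * 2 = 32

Answer: 32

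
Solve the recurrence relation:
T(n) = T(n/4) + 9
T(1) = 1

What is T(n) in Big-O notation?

Each step divides n by 4 and adds 9. After log_4(n) steps we reach T(1)=1. So T(n) = 9·log_4(n) + 1 = O(log n).

Answer: O(log n)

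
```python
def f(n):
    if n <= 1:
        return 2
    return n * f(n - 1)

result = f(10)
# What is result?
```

f(10) = 10 * 9 * 8 * 7 * 6 * 5 * 4 * 3 * 2 * 2 = 7257600

Answer: 7257600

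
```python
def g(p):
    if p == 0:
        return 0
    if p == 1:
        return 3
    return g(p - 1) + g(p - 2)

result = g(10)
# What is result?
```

Build up from base cases: g(0)=0, g(1)=3, g(2)=3, g(3)=6, g(4)=9, g(5)=15, g(6)=24, ..., g(10)=165

Answer: 165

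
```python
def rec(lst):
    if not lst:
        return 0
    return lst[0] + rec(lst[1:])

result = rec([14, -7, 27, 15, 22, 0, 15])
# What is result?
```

14 + (-7) + 27 + 15 + 22 + 0 + 15 + 0 = 86

Answer: 86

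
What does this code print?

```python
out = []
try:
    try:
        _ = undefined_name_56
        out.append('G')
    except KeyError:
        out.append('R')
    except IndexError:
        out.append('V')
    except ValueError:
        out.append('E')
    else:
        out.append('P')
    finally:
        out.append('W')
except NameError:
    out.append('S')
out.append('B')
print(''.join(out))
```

Execution trace: 'W' (finally) → 'S' (outer except NameError) → 'B' (after the try/except). Output: WSB

Answer: WSB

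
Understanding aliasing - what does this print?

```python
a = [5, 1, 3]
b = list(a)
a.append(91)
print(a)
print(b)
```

Key concept: list() constructor creates copy.
Step by step:
`a = [5, 1, 3]` → a = [5, 1, 3]
`b = list(a)` → b = [5, 1, 3]
`a.append(91)` → a = [5, 1, 3, 91]
`print(a)` → prints [5, 1, 3, 91]
`print(b)` → prints [5, 1, 3]

Answer:
[5, 1, 3, 91]
[5, 1, 3]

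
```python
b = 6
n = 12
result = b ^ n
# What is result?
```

Trace:
`b = 6` → b = 6
`n = 12` → n = 12
`result = b ^ n` → result = 10
So result = 10

Answer: 10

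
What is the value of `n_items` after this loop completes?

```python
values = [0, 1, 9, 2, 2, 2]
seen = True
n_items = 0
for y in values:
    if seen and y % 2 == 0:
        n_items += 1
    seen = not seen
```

Count even values at even positions
`n_items` takes the values: 0 → 1 → 2

Answer: 2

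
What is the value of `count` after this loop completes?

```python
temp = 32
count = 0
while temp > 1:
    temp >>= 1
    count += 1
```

Count right shifts until 1
`count` takes the values: 0 → 1 → 2 → 3 → 4 → 5

Answer: 5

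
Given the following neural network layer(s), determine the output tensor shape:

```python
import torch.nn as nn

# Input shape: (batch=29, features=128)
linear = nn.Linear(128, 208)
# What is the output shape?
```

Input: (29, 128) -> Output: (29, 208)

Answer: (29, 208)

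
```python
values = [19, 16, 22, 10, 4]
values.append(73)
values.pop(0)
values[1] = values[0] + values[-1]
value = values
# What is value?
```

Trace:
`values = [19, 16, 22, 10, 4]` → values = [19, 16, 22, 10, 4]
`values.append(73)` → values = [19, 16, 22, 10, 4, 73]
`values.pop(0)` → values = [16, 22, 10, 4, 73]
`values[1] = values[0] + values[-1]` → values = [16, 89, 10, 4, 73]
`value = values` → value = [16, 89, 10, 4, 73]
So value = [16, 89, 10, 4, 73]

Answer: [16, 89, 10, 4, 73]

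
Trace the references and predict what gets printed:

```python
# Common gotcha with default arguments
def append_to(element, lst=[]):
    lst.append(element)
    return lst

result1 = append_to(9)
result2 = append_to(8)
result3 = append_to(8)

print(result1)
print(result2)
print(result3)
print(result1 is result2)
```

Key concept: mutable default argument gotcha.
Step by step:
`result1 = append_to(9)` → result1 = [9]
`result2 = append_to(8)` → result1 = [9, 8] (same object as result2); result2 = [9, 8] (same object as result1)
`result3 = append_to(8)` → result1 = [9, 8, 8] (same object as result2, result3); result2 = [9, 8, 8] (same object as result1, result3); result3 = [9, 8, 8] (same object as result1, result2)
`print(result1)` → prints [9, 8, 8]
`print(result2)` → prints [9, 8, 8]
`print(result3)` → prints [9, 8, 8]
`print(result1 is result2)` → prints True

Answer:
[9, 8, 8]
[9, 8, 8]
[9, 8, 8]
True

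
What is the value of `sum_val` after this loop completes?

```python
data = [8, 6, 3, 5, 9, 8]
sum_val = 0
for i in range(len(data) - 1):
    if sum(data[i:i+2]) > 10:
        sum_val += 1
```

Count windows with sum > 10
`sum_val` takes the values: 0 → 1 → 2 → 3

Answer: 3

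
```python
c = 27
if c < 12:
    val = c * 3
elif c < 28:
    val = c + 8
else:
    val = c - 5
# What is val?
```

Trace:
`c = 27` → c = 27
`if c < 12: ...` → c < 12 is False, c < 28 is True → val = 35
So val = 35

Answer: 35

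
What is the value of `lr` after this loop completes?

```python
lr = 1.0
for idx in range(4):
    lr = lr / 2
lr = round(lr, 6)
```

Halving LR 4 times: 1 / 2^4
`lr` takes the values: 1.0 → 0.5 → 0.25 → 0.125 → 0.0625

Answer: 0.0625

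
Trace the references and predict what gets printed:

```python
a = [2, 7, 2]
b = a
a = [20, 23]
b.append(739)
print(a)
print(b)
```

Key concept: rebinding vs mutation: a is rebound to a new list, b still points at the original.
Step by step:
`a = [2, 7, 2]` → a = [2, 7, 2]
`b = a` → b = [2, 7, 2] (same object as a)
`a = [20, 23]` → a = [20, 23]
`b.append(739)` → b = [2, 7, 2, 739]
`print(a)` → prints [20, 23]
`print(b)` → prints [2, 7, 2, 739]

Answer:
[20, 23]
[2, 7, 2, 739]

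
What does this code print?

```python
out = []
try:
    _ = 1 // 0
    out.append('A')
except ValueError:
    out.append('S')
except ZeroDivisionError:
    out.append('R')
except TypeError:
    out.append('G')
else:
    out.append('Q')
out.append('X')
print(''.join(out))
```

Execution trace: 'R' (except ZeroDivisionError) → 'X' (after the try/except). Output: RX

Answer: RX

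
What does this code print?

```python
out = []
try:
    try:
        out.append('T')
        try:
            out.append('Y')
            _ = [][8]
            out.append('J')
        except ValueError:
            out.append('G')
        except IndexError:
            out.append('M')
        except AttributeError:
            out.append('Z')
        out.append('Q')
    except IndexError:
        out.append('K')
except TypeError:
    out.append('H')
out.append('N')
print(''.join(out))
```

Execution trace: 'T' (try body) → 'Y' (inner try body) → 'M' (inner except IndexError) → 'Q' (try body, no exception) → 'N' (after the try/except). Output: TYMQN

Answer: TYMQN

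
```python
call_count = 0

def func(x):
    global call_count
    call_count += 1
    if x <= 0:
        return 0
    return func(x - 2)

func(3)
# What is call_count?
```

Linear recursion stepping by 2: 3 calls from x=3 down to ≤0.

Answer: 3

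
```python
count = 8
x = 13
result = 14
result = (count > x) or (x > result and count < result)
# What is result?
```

Trace:
`count = 8` → count = 8
`x = 13` → x = 13
`result = 14` → result = 14
`result = (count > x) or (x > result and count < result)` → result = False
So result = False

Answer: False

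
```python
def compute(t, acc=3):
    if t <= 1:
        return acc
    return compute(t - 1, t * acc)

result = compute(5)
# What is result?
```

Accumulator trace (n, acc): (5, 3) -> (4, 15) -> (3, 60) -> (2, 180) -> (1, 360) -> return 360

Answer: 360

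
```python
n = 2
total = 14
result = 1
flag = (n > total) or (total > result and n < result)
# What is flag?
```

Trace:
`n = 2` → n = 2
`total = 14` → total = 14
`result = 1` → result = 1
`flag = (n > total) or (total > result and n < result)` → flag = False
So flag = False

Answer: False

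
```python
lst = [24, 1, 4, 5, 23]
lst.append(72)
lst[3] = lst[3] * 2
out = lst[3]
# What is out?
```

Trace:
`lst = [24, 1, 4, 5, 23]` → lst = [24, 1, 4, 5, 23]
`lst.append(72)` → lst = [24, 1, 4, 5, 23, 72]
`lst[3] = lst[3] * 2` → lst = [24, 1, 4, 10, 23, 72]
`out = lst[3]` → out = 10
So out = 10

Answer: 10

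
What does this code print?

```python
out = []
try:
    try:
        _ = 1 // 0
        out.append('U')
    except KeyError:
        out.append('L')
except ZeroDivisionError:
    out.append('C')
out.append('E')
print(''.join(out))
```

Execution trace: 'C' (outer except ZeroDivisionError) → 'E' (after the try/except). Output: CE

Answer: CE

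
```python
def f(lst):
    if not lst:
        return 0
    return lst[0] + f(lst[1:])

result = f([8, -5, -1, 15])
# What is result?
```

8 + (-5) + (-1) + 15 + 0 = 17

Answer: 17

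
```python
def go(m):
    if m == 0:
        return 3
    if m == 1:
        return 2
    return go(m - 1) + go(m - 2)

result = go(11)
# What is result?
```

Build up from base cases: go(0)=3, go(1)=2, go(2)=5, go(3)=7, go(4)=12, go(5)=19, go(6)=31, ..., go(11)=343

Answer: 343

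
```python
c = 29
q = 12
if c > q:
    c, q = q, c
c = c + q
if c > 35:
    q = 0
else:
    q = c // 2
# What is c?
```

Trace:
`c = 29` → c = 29
`q = 12` → q = 12
`if c > q: ...` → c > q is True → c = 12; q = 29
`c = c + q` → c = 41
`if c > 35: ...` → c > 35 is True → q = 0
So c = 41

Answer: 41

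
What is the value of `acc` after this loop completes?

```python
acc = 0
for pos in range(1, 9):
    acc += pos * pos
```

Sum of squares 1² to 8² = 204
`acc` takes the values: 0 → 1 → 5 → 14 → 30 → 55 → 91 → 140 → 204

Answer: 204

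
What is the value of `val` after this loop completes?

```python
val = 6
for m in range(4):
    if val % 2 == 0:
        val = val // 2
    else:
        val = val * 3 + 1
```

Collatz-style transformation from 6
`val` takes the values: 6 → 3 → 10 → 5 → 16

Answer: 16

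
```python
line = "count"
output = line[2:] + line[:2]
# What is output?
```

Trace:
`line = "count"` → line = 'count'
`output = line[2:] + line[:2]` → output = 'untco'
So output = 'untco'

Answer: 'untco'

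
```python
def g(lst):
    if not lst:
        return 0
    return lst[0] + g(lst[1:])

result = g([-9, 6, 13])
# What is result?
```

(-9) + 6 + 13 + 0 = 10

Answer: 10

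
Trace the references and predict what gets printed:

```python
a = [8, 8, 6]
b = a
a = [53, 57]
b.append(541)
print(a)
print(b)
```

Key concept: rebinding vs mutation: a is rebound to a new list, b still points at the original.
Step by step:
`a = [8, 8, 6]` → a = [8, 8, 6]
`b = a` → b = [8, 8, 6] (same object as a)
`a = [53, 57]` → a = [53, 57]
`b.append(541)` → b = [8, 8, 6, 541]
`print(a)` → prints [53, 57]
`print(b)` → prints [8, 8, 6, 541]

Answer:
[53, 57]
[8, 8, 6, 541]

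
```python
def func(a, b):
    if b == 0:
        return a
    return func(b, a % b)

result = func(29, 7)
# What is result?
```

func(29, 7) -> func(7, 1) -> func(1, 0) -> 1

Answer: 1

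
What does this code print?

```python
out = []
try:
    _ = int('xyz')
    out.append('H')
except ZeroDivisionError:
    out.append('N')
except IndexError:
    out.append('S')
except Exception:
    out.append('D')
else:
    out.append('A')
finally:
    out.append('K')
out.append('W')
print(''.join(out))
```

Execution trace: 'D' (except Exception) → 'K' (finally) → 'W' (after the try/except). Output: DKW

Answer: DKW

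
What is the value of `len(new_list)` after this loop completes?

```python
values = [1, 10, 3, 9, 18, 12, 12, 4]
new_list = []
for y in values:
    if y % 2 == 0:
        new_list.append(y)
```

Count even numbers in [1, 10, 3, 9, 18, 12, 12, 4]
`new_list` takes the values: [] → [10] → [10, 18] → [10, 18, 12] → [10, 18, 12, 12] → [10, 18, 12, 12, 4]
So `len(new_list)` = 5

Answer: 5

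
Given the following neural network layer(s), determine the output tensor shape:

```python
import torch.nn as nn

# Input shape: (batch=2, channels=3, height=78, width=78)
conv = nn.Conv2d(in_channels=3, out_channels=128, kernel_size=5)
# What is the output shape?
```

Input: (2, 3, 78, 78) -> Output: (2, 128, 74, 74)

Answer: (2, 128, 74, 74)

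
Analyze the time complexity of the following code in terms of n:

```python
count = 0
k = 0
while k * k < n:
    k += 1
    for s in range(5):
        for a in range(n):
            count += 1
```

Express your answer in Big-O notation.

Each loop level contributes: √n × 1 × n. Multiplying the contributions gives O(n√n).

Answer: O(n√n)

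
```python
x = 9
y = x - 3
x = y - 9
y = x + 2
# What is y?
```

Trace:
`x = 9` → x = 9
`y = x - 3` → y = 6
`x = y - 9` → x = -3
`y = x + 2` → y = -1
So y = -1

Answer: -1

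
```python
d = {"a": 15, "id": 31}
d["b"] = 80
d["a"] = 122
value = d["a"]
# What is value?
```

Trace:
`d = {"a": 15, "id": 31}` → d = {'a': 15, 'id': 31}
`d["b"] = 80` → d = {'a': 15, 'id': 31, 'b': 80}
`d["a"] = 122` → d = {'a': 122, 'id': 31, 'b': 80}
`value = d["a"]` → value = 122
So value = 122

Answer: 122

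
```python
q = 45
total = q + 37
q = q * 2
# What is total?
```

Trace:
`q = 45` → q = 45
`total = q + 37` → total = 82
`q = q * 2` → q = 90
So total = 82

Answer: 82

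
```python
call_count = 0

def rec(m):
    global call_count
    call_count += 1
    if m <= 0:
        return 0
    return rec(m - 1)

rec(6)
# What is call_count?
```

Linear recursion stepping by 1: 7 calls from m=6 down to ≤0.

Answer: 7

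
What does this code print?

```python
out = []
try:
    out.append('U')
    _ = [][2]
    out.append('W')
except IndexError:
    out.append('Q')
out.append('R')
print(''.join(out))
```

Execution trace: 'U' (try body) → 'Q' (except IndexError) → 'R' (after the try/except). Output: UQR

Answer: UQR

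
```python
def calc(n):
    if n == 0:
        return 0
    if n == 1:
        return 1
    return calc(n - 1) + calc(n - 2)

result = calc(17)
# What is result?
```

Build up from base cases: calc(0)=0, calc(1)=1, calc(2)=1, calc(3)=2, calc(4)=3, calc(5)=5, calc(6)=8, ..., calc(17)=1597

Answer: 1597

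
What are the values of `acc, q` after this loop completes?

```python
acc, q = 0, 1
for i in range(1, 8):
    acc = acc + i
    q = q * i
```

Sum and factorial of 1 to 7
`acc, q` takes the values: (0, 1) → (1, 1) → (3, 1) → (3, 2) → (6, 2) → (6, 6) → (10, 6) → (10, 24) → (15, 24) → (15, 120) → (21, 120) → (21, 720) → (28, 720) → (28, 5040)

Answer: 28, 5040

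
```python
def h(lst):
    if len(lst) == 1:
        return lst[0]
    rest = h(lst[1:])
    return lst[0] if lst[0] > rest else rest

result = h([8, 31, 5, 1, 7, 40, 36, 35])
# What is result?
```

Recursive max over [8, 31, 5, 1, 7, 40, 36, 35] = 40

Answer: 40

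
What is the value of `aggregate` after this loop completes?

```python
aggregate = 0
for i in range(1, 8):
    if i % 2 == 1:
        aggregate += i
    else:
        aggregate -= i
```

Add odd, subtract even
`aggregate` takes the values: 0 → 1 → -1 → 2 → -2 → 3 → -3 → 4

Answer: 4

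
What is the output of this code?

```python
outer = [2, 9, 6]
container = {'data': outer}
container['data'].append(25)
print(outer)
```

Key concept: dict holds reference to list.
Step by step:
`outer = [2, 9, 6]` → outer = [2, 9, 6]
`container = {'data': outer}` → container = {'data': [2, 9, 6]}
`container['data'].append(25)` → outer = [2, 9, 6, 25]; container = {'data': [2, 9, 6, 25]}
`print(outer)` → prints [2, 9, 6, 25]

Answer: [2, 9, 6, 25]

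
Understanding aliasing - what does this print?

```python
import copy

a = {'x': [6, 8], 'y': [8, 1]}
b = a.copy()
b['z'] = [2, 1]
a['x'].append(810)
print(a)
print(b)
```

Key concept: shallow copy of dict with mutable values.
Step by step:
`a = {'x': [6, 8], 'y': [8, 1]}` → a = {'x': [6, 8], 'y': [8, 1]}
`b = a.copy()` → b = {'x': [6, 8], 'y': [8, 1]}
`b['z'] = [2, 1]` → b = {'x': [6, 8], 'y': [8, 1], 'z': [2, 1]}
`a['x'].append(810)` → a = {'x': [6, 8, 810], 'y': [8, 1]}; b = {'x': [6, 8, 810], 'y': [8, 1], 'z': [2, 1]}
`print(a)` → prints {'x': [6, 8, 810], 'y': [8, 1]}
`print(b)` → prints {'x': [6, 8, 810], 'y': [8, 1], 'z': [2, 1]}

Answer:
{'x': [6, 8, 810], 'y': [8, 1]}
{'x': [6, 8, 810], 'y': [8, 1], 'z': [2, 1]}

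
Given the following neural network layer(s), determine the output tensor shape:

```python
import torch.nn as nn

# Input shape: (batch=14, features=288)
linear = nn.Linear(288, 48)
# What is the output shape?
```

Input: (14, 288) -> Output: (14, 48)

Answer: (14, 48)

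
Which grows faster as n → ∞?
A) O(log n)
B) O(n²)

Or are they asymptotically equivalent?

O(log n) vs O(n²): Higher order terms dominate.

Answer: B) O(n²) grows faster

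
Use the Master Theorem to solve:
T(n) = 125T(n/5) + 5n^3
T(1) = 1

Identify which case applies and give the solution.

a=125, b=5, f(n)=5n^3. log_5(125) = 3. Since c=3 = 3, Case 2 applies: T(n) = Θ(n^log_b(a) · log n) = O(n^3 log n).

Answer: O(n^3 log n) - Case 2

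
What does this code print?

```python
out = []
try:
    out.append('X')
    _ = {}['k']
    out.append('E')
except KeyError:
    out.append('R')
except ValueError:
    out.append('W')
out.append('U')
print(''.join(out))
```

Execution trace: 'X' (try body) → 'R' (except KeyError) → 'U' (after the try/except). Output: XRU

Answer: XRU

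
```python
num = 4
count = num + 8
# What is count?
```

Trace:
`num = 4` → num = 4
`count = num + 8` → count = 12
So count = 12

Answer: 12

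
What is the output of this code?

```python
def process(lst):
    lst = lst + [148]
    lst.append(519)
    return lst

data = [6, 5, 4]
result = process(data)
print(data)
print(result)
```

Key concept: rebinding parameter vs mutation.
Step by step:
`data = [6, 5, 4]` → data = [6, 5, 4]
`result = process(data)` → result = [6, 5, 4, 148, 519]
`print(data)` → prints [6, 5, 4]
`print(result)` → prints [6, 5, 4, 148, 519]

Answer:
[6, 5, 4]
[6, 5, 4, 148, 519]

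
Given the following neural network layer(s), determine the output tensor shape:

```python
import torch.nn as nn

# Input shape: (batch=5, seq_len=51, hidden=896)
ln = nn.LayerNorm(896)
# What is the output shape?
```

Input: (5, 51, 896) -> Output: (5, 51, 896)

Answer: (5, 51, 896)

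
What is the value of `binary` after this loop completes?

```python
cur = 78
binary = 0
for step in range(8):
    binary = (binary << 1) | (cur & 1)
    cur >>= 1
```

Reverse lowest 8 bits of 78
`binary` takes the values: 0 → 1 → 3 → 7 → 14 → 28 → 57 → 114

Answer: 114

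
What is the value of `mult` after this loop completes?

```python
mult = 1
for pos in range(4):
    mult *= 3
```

3^4 = 81
`mult` takes the values: 1 → 3 → 9 → 27 → 81

Answer: 81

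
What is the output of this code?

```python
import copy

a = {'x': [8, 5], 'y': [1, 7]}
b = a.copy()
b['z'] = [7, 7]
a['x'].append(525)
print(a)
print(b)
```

Key concept: shallow copy of dict with mutable values.
Step by step:
`a = {'x': [8, 5], 'y': [1, 7]}` → a = {'x': [8, 5], 'y': [1, 7]}
`b = a.copy()` → b = {'x': [8, 5], 'y': [1, 7]}
`b['z'] = [7, 7]` → b = {'x': [8, 5], 'y': [1, 7], 'z': [7, 7]}
`a['x'].append(525)` → a = {'x': [8, 5, 525], 'y': [1, 7]}; b = {'x': [8, 5, 525], 'y': [1, 7], 'z': [7, 7]}
`print(a)` → prints {'x': [8, 5, 525], 'y': [1, 7]}
`print(b)` → prints {'x': [8, 5, 525], 'y': [1, 7], 'z': [7, 7]}

Answer:
{'x': [8, 5, 525], 'y': [1, 7]}
{'x': [8, 5, 525], 'y': [1, 7], 'z': [7, 7]}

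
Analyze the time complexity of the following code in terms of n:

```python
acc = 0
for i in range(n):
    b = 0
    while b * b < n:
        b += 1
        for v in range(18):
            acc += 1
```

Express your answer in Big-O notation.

Each loop level contributes: n × √n × 1. Multiplying the contributions gives O(n√n).

Answer: O(n√n)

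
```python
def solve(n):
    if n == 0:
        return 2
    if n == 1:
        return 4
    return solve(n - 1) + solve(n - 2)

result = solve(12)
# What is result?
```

Build up from base cases: solve(0)=2, solve(1)=4, solve(2)=6, solve(3)=10, solve(4)=16, solve(5)=26, solve(6)=42, ..., solve(12)=754

Answer: 754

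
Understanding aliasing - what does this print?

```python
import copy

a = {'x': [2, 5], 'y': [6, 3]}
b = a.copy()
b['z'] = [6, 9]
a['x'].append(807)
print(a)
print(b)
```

Key concept: shallow copy of dict with mutable values.
Step by step:
`a = {'x': [2, 5], 'y': [6, 3]}` → a = {'x': [2, 5], 'y': [6, 3]}
`b = a.copy()` → b = {'x': [2, 5], 'y': [6, 3]}
`b['z'] = [6, 9]` → b = {'x': [2, 5], 'y': [6, 3], 'z': [6, 9]}
`a['x'].append(807)` → a = {'x': [2, 5, 807], 'y': [6, 3]}; b = {'x': [2, 5, 807], 'y': [6, 3], 'z': [6, 9]}
`print(a)` → prints {'x': [2, 5, 807], 'y': [6, 3]}
`print(b)` → prints {'x': [2, 5, 807], 'y': [6, 3], 'z': [6, 9]}

Answer:
{'x': [2, 5, 807], 'y': [6, 3]}
{'x': [2, 5, 807], 'y': [6, 3], 'z': [6, 9]}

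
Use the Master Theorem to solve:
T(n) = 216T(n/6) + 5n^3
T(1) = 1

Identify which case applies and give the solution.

a=216, b=6, f(n)=5n^3. log_6(216) = 3. Since c=3 = 3, Case 2 applies: T(n) = Θ(n^log_b(a) · log n) = O(n^3 log n).

Answer: O(n^3 log n) - Case 2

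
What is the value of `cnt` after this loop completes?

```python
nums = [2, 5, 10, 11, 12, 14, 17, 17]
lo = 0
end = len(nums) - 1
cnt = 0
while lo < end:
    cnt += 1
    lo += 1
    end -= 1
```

Iterations until pointers meet (list length 8)
`cnt` takes the values: 0 → 1 → 2 → 3 → 4

Answer: 4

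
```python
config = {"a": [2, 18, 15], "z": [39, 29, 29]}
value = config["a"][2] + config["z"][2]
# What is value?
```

Trace:
`config = {"a": [2, 18, 15], "z": [39, 29, 29]}` → config = {'a': [2, 18, 15], 'z': [39, 29, 29]}
`value = config["a"][2] + config["z"][2]` → value = 44
So value = 44

Answer: 44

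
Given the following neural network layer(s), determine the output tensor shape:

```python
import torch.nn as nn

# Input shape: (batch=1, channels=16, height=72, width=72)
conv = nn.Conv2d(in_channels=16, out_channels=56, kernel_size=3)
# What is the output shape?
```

Input: (1, 16, 72, 72) -> Output: (1, 56, 70, 70)

Answer: (1, 56, 70, 70)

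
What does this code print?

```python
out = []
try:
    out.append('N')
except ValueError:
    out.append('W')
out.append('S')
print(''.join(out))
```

Execution trace: 'N' (try body, no exception) → 'S' (after the try/except). Output: NS

Answer: NS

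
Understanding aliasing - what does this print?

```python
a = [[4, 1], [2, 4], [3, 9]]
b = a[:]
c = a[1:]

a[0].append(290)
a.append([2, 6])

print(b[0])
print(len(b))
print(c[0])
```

Key concept: slice with nested mutation.
Step by step:
`a = [[4, 1], [2, 4], [3, 9]]` → a = [[4, 1], [2, 4], [3, 9]]
`b = a[:]` → b = [[4, 1], [2, 4], [3, 9]]
`c = a[1:]` → c = [[2, 4], [3, 9]]
`a[0].append(290)` → a = [[4, 1, 290], [2, 4], [3, 9]]; b = [[4, 1, 290], [2, 4], [3, 9]]
`a.append([2, 6])` → a = [[4, 1, 290], [2, 4], [3, 9], [2, 6]]
`print(b[0])` → prints [4, 1, 290]
`print(len(b))` → prints 3
`print(c[0])` → prints [2, 4]

Answer:
[4, 1, 290]
3
[2, 4]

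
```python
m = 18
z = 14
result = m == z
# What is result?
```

Trace:
`m = 18` → m = 18
`z = 14` → z = 14
`result = m == z` → result = False
So result = False

Answer: False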